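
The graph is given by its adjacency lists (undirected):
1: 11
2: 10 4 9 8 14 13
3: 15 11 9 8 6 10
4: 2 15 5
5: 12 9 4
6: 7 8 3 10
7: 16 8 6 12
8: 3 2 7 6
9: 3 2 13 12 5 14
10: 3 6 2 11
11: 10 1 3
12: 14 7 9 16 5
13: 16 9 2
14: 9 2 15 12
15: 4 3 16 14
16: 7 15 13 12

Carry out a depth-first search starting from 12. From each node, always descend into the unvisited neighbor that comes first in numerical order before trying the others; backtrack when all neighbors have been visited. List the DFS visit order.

12 5 4 2 8 3 6 7 16 13 9 14 15 10 11 1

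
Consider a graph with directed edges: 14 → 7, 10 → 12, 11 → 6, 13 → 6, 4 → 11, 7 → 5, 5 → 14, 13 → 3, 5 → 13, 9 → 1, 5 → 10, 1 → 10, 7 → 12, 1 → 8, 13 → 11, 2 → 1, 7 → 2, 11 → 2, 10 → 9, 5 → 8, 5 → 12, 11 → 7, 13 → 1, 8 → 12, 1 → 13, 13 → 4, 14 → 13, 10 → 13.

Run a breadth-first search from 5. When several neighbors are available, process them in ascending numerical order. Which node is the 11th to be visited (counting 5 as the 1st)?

Visit 5; enqueue 8, 10, 12, 13, 14 → queue [8, 10, 12, 13, 14]
Visit 8 → queue [10, 12, 13, 14]
Visit 10; enqueue 9 → queue [12, 13, 14, 9]
Visit 12 → queue [13, 14, 9]
Visit 13; enqueue 1, 3, 4, 6, 11 → queue [14, 9, 1, 3, 4, 6, 11]
Visit 14; enqueue 7 → queue [9, 1, 3, 4, 6, 11, 7]
Visit 9 → queue [1, 3, 4, 6, 11, 7]
Visit 1 → queue [3, 4, 6, 11, 7]
Visit 3 → queue [4, 6, 11, 7]
Visit 4 → queue [6, 11, 7]
Visit 6 → queue [11, 7]
Visit 11; enqueue 2 → queue [7, 2]
Visit 7 → queue [2]
Visit 2 → queue []

Visit order: 5, 8, 10, 12, 13, 14, 9, 1, 3, 4, 6, 11, 7, 2

6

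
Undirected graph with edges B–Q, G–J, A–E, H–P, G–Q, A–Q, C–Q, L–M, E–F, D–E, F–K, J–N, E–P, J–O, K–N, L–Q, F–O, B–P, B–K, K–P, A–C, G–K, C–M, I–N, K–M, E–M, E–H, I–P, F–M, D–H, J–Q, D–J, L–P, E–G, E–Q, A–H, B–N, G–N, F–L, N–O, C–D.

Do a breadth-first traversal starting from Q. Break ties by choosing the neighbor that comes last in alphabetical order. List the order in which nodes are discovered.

Visit Q; enqueue L, J, G, E, C, B, A → queue [L, J, G, E, C, B, A]
Visit L; enqueue P, M, F → queue [J, G, E, C, B, A, P, M, F]
Visit J; enqueue O, N, D → queue [G, E, C, B, A, P, M, F, O, N, D]
Visit G; enqueue K → queue [E, C, B, A, P, M, F, O, N, D, K]
Visit E; enqueue H → queue [C, B, A, P, M, F, O, N, D, K, H]
Visit C → queue [B, A, P, M, F, O, N, D, K, H]
Visit B → queue [A, P, M, F, O, N, D, K, H]
Visit A → queue [P, M, F, O, N, D, K, H]
Visit P; enqueue I → queue [M, F, O, N, D, K, H, I]
Visit M → queue [F, O, N, D, K, H, I]
Visit F → queue [O, N, D, K, H, I]
Visit O → queue [N, D, K, H, I]
Visit N → queue [D, K, H, I]
Visit D → queue [K, H, I]
Visit K → queue [H, I]
Visit H → queue [I]
Visit I → queue []

Q L J G E C B A P M F O N D K H I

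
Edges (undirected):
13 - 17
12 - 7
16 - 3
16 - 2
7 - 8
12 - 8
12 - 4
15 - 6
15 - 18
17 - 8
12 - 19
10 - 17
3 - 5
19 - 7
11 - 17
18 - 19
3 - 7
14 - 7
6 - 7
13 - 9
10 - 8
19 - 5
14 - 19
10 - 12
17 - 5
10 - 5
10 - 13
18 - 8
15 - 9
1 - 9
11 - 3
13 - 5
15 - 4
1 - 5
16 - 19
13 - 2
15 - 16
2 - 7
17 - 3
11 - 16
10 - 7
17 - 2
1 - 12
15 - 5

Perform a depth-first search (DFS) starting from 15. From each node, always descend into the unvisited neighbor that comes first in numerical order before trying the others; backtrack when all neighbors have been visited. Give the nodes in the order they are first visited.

Visit 15
15 → 4
4 → 12
12 → 1
1 → 5
5 → 3
3 → 7
7 → 2
2 → 13
13 → 9
13 → 10
10 → 8
8 → 17
17 → 11
11 → 16
16 → 19
19 → 14
19 → 18
7 → 6

15 4 12 1 5 3 7 2 13 9 10 8 17 11 16 19 14 18 6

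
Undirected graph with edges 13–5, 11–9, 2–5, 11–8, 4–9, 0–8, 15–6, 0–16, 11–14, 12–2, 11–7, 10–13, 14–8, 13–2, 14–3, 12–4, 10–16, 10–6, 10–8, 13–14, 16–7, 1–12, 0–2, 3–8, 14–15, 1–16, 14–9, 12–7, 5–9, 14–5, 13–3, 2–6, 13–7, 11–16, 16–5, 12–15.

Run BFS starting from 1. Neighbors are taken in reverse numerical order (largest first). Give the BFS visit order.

1, 16, 12, 11, 10, 7, 5, 0, 15, 4, 2, 14, 9, 8, 13, 6, 3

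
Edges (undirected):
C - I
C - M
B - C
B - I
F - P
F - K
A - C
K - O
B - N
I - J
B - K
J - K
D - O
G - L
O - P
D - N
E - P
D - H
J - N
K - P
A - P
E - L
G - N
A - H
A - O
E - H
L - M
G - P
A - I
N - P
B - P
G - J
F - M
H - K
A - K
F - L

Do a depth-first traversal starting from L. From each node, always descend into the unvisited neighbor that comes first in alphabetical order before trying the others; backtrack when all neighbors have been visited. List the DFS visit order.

L → E → H → A → C → B → I → J → G → N → D → O → K → F → M → P

Visit L
L → E
E → H
H → A
A → C
C → B
B → I
I → J
J → G
G → N
N → D
D → O
O → K
K → F
F → M
F → P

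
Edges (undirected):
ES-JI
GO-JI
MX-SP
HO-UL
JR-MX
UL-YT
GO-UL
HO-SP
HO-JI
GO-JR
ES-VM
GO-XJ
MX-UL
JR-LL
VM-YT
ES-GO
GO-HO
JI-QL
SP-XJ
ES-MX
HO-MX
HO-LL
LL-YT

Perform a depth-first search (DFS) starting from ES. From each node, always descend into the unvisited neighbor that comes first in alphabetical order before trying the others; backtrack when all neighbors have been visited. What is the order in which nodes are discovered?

Visit ES
ES → GO
GO → HO
HO → JI
JI → QL
HO → LL
LL → JR
JR → MX
MX → SP
SP → XJ
MX → UL
UL → YT
YT → VM

ES -> GO -> HO -> JI -> QL -> LL -> JR -> MX -> SP -> XJ -> UL -> YT -> VM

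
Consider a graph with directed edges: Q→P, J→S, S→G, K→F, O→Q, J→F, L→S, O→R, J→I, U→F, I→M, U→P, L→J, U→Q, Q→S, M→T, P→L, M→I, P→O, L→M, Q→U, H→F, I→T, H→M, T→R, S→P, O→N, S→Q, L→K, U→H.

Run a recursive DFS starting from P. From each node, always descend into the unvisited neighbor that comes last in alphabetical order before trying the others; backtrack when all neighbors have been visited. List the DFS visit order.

Visit P
P → O
O → R
O → Q
Q → U
U → H
H → M
M → T
M → I
H → F
Q → S
S → G
O → N
P → L
L → K
L → J

P, O, R, Q, U, H, M, T, I, F, S, G, N, L, K, J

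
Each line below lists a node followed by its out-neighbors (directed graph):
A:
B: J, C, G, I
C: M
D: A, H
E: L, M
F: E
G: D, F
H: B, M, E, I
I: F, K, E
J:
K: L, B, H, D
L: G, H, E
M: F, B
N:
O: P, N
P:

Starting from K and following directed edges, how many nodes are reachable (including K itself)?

13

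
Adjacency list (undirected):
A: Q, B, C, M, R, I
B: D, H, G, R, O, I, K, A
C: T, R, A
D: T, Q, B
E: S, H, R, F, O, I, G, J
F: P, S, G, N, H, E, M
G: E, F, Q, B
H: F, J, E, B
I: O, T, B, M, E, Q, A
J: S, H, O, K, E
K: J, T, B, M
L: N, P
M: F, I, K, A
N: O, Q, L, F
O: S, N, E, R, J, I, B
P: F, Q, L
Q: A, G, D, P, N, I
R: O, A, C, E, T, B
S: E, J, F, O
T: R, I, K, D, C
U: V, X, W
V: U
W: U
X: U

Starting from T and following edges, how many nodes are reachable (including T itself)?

20

BFS from T visits: T, R, K, I, D, C, O, E, B, A, M, J, Q, S, N, H, G, F, P, L
Reachable nodes: 20 of 24 total.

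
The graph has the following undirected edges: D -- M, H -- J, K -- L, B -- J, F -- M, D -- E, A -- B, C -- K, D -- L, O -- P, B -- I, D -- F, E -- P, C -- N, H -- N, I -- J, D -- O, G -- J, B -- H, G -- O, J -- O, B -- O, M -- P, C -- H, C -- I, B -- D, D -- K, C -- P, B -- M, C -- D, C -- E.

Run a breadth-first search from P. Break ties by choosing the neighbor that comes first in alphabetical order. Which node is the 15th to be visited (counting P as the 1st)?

L

Visit P; enqueue C, E, M, O → queue [C, E, M, O]
Visit C; enqueue D, H, I, K, N → queue [E, M, O, D, H, I, K, N]
Visit E → queue [M, O, D, H, I, K, N]
Visit M; enqueue B, F → queue [O, D, H, I, K, N, B, F]
Visit O; enqueue G, J → queue [D, H, I, K, N, B, F, G, J]
Visit D; enqueue L → queue [H, I, K, N, B, F, G, J, L]
Visit H → queue [I, K, N, B, F, G, J, L]
Visit I → queue [K, N, B, F, G, J, L]
Visit K → queue [N, B, F, G, J, L]
Visit N → queue [B, F, G, J, L]
Visit B; enqueue A → queue [F, G, J, L, A]
Visit F → queue [G, J, L, A]
Visit G → queue [J, L, A]
Visit J → queue [L, A]
Visit L → queue [A]
Visit A → queue []

Visit order: P, C, E, M, O, D, H, I, K, N, B, F, G, J, L, A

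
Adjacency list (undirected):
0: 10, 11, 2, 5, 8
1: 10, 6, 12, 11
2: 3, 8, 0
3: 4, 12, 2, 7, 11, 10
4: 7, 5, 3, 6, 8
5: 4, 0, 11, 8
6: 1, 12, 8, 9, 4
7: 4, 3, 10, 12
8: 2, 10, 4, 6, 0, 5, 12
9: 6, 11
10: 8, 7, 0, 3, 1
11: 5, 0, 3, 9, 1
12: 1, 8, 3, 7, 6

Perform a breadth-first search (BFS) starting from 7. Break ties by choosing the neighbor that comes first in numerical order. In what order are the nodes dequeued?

7 -> 3 -> 4 -> 10 -> 12 -> 2 -> 11 -> 5 -> 6 -> 8 -> 0 -> 1 -> 9

Visit 7; enqueue 3, 4, 10, 12 → queue [3, 4, 10, 12]
Visit 3; enqueue 2, 11 → queue [4, 10, 12, 2, 11]
Visit 4; enqueue 5, 6, 8 → queue [10, 12, 2, 11, 5, 6, 8]
Visit 10; enqueue 0, 1 → queue [12, 2, 11, 5, 6, 8, 0, 1]
Visit 12 → queue [2, 11, 5, 6, 8, 0, 1]
Visit 2 → queue [11, 5, 6, 8, 0, 1]
Visit 11; enqueue 9 → queue [5, 6, 8, 0, 1, 9]
Visit 5 → queue [6, 8, 0, 1, 9]
Visit 6 → queue [8, 0, 1, 9]
Visit 8 → queue [0, 1, 9]
Visit 0 → queue [1, 9]
Visit 1 → queue [9]
Visit 9 → queue []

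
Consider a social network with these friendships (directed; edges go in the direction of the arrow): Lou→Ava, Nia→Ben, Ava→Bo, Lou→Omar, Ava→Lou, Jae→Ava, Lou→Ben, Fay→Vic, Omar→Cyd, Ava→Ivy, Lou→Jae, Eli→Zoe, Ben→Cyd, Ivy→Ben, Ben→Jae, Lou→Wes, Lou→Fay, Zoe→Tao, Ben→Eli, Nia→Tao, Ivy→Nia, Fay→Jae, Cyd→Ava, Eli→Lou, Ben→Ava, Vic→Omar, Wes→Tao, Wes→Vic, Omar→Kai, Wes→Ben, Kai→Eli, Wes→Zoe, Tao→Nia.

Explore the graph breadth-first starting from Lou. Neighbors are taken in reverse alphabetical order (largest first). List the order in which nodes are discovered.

Lou → Wes → Omar → Jae → Fay → Ben → Ava → Zoe → Vic → Tao → Kai → Cyd → Eli → Ivy → Bo → Nia

Visit Lou; enqueue Wes, Omar, Jae, Fay, Ben, Ava → queue [Wes, Omar, Jae, Fay, Ben, Ava]
Visit Wes; enqueue Zoe, Vic, Tao → queue [Omar, Jae, Fay, Ben, Ava, Zoe, Vic, Tao]
Visit Omar; enqueue Kai, Cyd → queue [Jae, Fay, Ben, Ava, Zoe, Vic, Tao, Kai, Cyd]
Visit Jae → queue [Fay, Ben, Ava, Zoe, Vic, Tao, Kai, Cyd]
Visit Fay → queue [Ben, Ava, Zoe, Vic, Tao, Kai, Cyd]
Visit Ben; enqueue Eli → queue [Ava, Zoe, Vic, Tao, Kai, Cyd, Eli]
Visit Ava; enqueue Ivy, Bo → queue [Zoe, Vic, Tao, Kai, Cyd, Eli, Ivy, Bo]
Visit Zoe → queue [Vic, Tao, Kai, Cyd, Eli, Ivy, Bo]
Visit Vic → queue [Tao, Kai, Cyd, Eli, Ivy, Bo]
Visit Tao; enqueue Nia → queue [Kai, Cyd, Eli, Ivy, Bo, Nia]
Visit Kai → queue [Cyd, Eli, Ivy, Bo, Nia]
Visit Cyd → queue [Eli, Ivy, Bo, Nia]
Visit Eli → queue [Ivy, Bo, Nia]
Visit Ivy → queue [Bo, Nia]
Visit Bo → queue [Nia]
Visit Nia → queue []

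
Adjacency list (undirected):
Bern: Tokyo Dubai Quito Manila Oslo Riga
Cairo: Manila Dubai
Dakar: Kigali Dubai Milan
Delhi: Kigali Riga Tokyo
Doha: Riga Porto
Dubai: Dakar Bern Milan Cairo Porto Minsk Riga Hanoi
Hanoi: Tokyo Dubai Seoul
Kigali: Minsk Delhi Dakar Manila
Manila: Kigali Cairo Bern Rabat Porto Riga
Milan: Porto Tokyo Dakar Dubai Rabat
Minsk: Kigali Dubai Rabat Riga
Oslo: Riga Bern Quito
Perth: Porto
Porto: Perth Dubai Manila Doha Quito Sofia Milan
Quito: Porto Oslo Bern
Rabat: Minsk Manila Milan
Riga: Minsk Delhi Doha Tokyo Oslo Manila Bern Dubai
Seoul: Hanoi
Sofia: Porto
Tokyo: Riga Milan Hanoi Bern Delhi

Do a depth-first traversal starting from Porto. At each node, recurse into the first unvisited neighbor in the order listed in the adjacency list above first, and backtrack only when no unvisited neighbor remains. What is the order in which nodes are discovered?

Visit Porto
Porto → Perth
Porto → Dubai
Dubai → Dakar
Dakar → Kigali
Kigali → Minsk
Minsk → Rabat
Rabat → Manila
Manila → Cairo
Manila → Bern
Bern → Tokyo
Tokyo → Riga
Riga → Delhi
Riga → Doha
Riga → Oslo
Oslo → Quito
Tokyo → Milan
Tokyo → Hanoi
Hanoi → Seoul
Porto → Sofia

Porto → Perth → Dubai → Dakar → Kigali → Minsk → Rabat → Manila → Cairo → Bern → Tokyo → Riga → Delhi → Doha → Oslo → Quito → Milan → Hanoi → Seoul → Sofia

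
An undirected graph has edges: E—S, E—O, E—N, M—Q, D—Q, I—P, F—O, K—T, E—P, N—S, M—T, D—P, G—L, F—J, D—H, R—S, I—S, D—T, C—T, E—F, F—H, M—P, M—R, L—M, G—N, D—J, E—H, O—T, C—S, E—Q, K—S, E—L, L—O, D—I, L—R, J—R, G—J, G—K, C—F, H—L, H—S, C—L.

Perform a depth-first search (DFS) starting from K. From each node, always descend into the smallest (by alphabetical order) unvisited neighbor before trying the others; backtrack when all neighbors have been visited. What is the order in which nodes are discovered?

K, G, J, D, H, E, F, C, L, M, P, I, S, N, R, Q, T, O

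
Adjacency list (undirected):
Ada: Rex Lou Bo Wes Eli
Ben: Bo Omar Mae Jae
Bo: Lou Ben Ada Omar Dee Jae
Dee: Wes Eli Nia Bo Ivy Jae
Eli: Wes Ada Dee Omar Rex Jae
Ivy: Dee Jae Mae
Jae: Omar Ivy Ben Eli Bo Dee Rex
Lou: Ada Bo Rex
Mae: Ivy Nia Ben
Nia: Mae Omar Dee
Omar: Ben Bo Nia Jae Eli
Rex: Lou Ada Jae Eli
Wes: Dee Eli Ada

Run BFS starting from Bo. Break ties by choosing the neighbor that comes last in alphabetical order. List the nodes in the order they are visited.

Visit Bo; enqueue Omar, Lou, Jae, Dee, Ben, Ada → queue [Omar, Lou, Jae, Dee, Ben, Ada]
Visit Omar; enqueue Nia, Eli → queue [Lou, Jae, Dee, Ben, Ada, Nia, Eli]
Visit Lou; enqueue Rex → queue [Jae, Dee, Ben, Ada, Nia, Eli, Rex]
Visit Jae; enqueue Ivy → queue [Dee, Ben, Ada, Nia, Eli, Rex, Ivy]
Visit Dee; enqueue Wes → queue [Ben, Ada, Nia, Eli, Rex, Ivy, Wes]
Visit Ben; enqueue Mae → queue [Ada, Nia, Eli, Rex, Ivy, Wes, Mae]
Visit Ada → queue [Nia, Eli, Rex, Ivy, Wes, Mae]
Visit Nia → queue [Eli, Rex, Ivy, Wes, Mae]
Visit Eli → queue [Rex, Ivy, Wes, Mae]
Visit Rex → queue [Ivy, Wes, Mae]
Visit Ivy → queue [Wes, Mae]
Visit Wes → queue [Mae]
Visit Mae → queue []

Bo, Omar, Lou, Jae, Dee, Ben, Ada, Nia, Eli, Rex, Ivy, Wes, Mae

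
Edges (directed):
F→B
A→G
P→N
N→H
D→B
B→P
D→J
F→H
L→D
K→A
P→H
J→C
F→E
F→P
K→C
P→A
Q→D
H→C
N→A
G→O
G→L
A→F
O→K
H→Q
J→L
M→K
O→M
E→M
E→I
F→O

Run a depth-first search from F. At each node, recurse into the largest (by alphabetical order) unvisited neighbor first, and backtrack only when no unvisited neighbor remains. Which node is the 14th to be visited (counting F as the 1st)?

Visit F
F → P
P → N
N → H
H → Q
Q → D
D → J
J → L
J → C
D → B
N → A
A → G
G → O
O → M
M → K
F → E
E → I

Visit order: F, P, N, H, Q, D, J, L, C, B, A, G, O, M, K, E, I

M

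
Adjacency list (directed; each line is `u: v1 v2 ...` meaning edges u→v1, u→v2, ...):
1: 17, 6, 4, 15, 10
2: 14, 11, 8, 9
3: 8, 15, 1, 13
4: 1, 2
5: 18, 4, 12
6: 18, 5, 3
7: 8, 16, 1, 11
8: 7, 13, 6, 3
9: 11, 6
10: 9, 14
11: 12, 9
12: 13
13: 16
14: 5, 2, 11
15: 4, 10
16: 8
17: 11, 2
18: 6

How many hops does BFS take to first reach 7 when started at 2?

Level 0: 2
Level 1: 8, 9, 11, 14
Level 2: 3, 5, 6, 7, 12, 13
Level 3: 1, 4, 15, 16, 18
Level 4: 10, 17
7 first appears at level 2.

2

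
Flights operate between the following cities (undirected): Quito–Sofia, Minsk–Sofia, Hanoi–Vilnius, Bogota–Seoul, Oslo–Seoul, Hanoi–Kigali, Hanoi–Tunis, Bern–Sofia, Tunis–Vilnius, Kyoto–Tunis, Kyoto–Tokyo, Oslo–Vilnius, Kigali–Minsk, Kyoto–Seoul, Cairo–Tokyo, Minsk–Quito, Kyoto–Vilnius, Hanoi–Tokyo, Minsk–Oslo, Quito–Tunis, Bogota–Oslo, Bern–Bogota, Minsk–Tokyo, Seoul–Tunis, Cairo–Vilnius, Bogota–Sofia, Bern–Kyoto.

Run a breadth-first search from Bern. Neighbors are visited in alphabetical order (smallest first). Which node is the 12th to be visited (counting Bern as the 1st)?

Cairo

Visit Bern; enqueue Bogota, Kyoto, Sofia → queue [Bogota, Kyoto, Sofia]
Visit Bogota; enqueue Oslo, Seoul → queue [Kyoto, Sofia, Oslo, Seoul]
Visit Kyoto; enqueue Tokyo, Tunis, Vilnius → queue [Sofia, Oslo, Seoul, Tokyo, Tunis, Vilnius]
Visit Sofia; enqueue Minsk, Quito → queue [Oslo, Seoul, Tokyo, Tunis, Vilnius, Minsk, Quito]
Visit Oslo → queue [Seoul, Tokyo, Tunis, Vilnius, Minsk, Quito]
Visit Seoul → queue [Tokyo, Tunis, Vilnius, Minsk, Quito]
Visit Tokyo; enqueue Cairo, Hanoi → queue [Tunis, Vilnius, Minsk, Quito, Cairo, Hanoi]
Visit Tunis → queue [Vilnius, Minsk, Quito, Cairo, Hanoi]
Visit Vilnius → queue [Minsk, Quito, Cairo, Hanoi]
Visit Minsk; enqueue Kigali → queue [Quito, Cairo, Hanoi, Kigali]
Visit Quito → queue [Cairo, Hanoi, Kigali]
Visit Cairo → queue [Hanoi, Kigali]
Visit Hanoi → queue [Kigali]
Visit Kigali → queue []

Visit order: Bern, Bogota, Kyoto, Sofia, Oslo, Seoul, Tokyo, Tunis, Vilnius, Minsk, Quito, Cairo, Hanoi, Kigali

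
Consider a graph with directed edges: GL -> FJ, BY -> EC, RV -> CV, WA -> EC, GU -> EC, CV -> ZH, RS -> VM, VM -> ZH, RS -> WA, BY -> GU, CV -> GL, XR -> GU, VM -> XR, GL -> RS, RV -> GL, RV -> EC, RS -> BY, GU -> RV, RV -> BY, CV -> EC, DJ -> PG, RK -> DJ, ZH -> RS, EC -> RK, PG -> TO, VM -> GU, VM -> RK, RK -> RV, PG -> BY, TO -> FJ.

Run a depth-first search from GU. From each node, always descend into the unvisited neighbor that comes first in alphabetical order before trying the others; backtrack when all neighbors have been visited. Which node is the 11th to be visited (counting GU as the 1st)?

GL

Visit GU
GU → EC
EC → RK
RK → DJ
DJ → PG
PG → BY
PG → TO
TO → FJ
RK → RV
RV → CV
CV → GL
GL → RS
RS → VM
VM → XR
VM → ZH
RS → WA

Visit order: GU, EC, RK, DJ, PG, BY, TO, FJ, RV, CV, GL, RS, VM, XR, ZH, WA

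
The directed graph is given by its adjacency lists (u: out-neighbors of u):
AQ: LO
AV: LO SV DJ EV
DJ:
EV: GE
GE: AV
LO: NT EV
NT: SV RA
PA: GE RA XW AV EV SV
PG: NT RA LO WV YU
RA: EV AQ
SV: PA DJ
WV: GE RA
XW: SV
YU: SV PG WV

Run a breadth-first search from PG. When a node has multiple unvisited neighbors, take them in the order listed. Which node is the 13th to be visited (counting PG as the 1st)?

Visit PG; enqueue NT, RA, LO, WV, YU → queue [NT, RA, LO, WV, YU]
Visit NT; enqueue SV → queue [RA, LO, WV, YU, SV]
Visit RA; enqueue EV, AQ → queue [LO, WV, YU, SV, EV, AQ]
Visit LO → queue [WV, YU, SV, EV, AQ]
Visit WV; enqueue GE → queue [YU, SV, EV, AQ, GE]
Visit YU → queue [SV, EV, AQ, GE]
Visit SV; enqueue PA, DJ → queue [EV, AQ, GE, PA, DJ]
Visit EV → queue [AQ, GE, PA, DJ]
Visit AQ → queue [GE, PA, DJ]
Visit GE; enqueue AV → queue [PA, DJ, AV]
Visit PA; enqueue XW → queue [DJ, AV, XW]
Visit DJ → queue [AV, XW]
Visit AV → queue [XW]
Visit XW → queue []

Visit order: PG, NT, RA, LO, WV, YU, SV, EV, AQ, GE, PA, DJ, AV, XW

AV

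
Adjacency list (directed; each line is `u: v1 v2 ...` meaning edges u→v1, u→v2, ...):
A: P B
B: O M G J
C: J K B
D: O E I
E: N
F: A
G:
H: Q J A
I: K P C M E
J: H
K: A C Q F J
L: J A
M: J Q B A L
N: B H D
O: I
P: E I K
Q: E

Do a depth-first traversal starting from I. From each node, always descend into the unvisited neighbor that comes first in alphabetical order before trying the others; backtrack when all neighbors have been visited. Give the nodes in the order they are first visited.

I → C → B → G → J → H → A → P → E → N → D → O → K → F → Q → M → L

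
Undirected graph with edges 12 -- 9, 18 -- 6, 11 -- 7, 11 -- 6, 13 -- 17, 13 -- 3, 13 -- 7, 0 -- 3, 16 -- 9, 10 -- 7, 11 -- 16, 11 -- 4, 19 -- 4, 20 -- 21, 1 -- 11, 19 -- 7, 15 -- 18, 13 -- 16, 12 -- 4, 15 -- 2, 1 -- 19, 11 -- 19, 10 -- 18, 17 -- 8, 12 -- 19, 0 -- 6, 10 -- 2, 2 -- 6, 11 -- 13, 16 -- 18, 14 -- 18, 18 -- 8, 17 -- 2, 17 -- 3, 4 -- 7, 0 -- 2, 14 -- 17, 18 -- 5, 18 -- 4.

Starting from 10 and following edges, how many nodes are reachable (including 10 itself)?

BFS from 10 visits: 10, 18, 7, 2, 16, 15, 14, 8, 6, 5, 4, 19, 13, 11, 17, 0, 9, 12, 1, 3
Reachable nodes: 20 of 22 total.

20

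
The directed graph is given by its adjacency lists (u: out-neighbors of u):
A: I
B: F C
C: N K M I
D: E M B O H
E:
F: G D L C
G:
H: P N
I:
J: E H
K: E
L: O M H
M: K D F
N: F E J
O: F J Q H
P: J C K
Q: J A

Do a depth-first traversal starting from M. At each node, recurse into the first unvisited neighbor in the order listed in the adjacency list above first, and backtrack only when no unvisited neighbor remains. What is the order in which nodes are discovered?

Visit M
M → K
K → E
M → D
D → B
B → F
F → G
F → L
L → O
O → J
J → H
H → P
P → C
C → N
C → I
O → Q
Q → A

M → K → E → D → B → F → G → L → O → J → H → P → C → N → I → Q → A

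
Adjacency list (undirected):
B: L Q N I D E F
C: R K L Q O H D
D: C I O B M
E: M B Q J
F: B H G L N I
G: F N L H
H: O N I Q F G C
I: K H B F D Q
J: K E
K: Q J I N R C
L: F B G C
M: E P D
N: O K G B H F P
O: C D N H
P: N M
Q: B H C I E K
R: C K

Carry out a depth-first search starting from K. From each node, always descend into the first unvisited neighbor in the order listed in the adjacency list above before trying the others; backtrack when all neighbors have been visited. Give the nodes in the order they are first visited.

Visit K
K → Q
Q → B
B → L
L → F
F → H
H → O
O → C
C → R
C → D
D → I
D → M
M → E
E → J
M → P
P → N
N → G

K, Q, B, L, F, H, O, C, R, D, I, M, E, J, P, N, G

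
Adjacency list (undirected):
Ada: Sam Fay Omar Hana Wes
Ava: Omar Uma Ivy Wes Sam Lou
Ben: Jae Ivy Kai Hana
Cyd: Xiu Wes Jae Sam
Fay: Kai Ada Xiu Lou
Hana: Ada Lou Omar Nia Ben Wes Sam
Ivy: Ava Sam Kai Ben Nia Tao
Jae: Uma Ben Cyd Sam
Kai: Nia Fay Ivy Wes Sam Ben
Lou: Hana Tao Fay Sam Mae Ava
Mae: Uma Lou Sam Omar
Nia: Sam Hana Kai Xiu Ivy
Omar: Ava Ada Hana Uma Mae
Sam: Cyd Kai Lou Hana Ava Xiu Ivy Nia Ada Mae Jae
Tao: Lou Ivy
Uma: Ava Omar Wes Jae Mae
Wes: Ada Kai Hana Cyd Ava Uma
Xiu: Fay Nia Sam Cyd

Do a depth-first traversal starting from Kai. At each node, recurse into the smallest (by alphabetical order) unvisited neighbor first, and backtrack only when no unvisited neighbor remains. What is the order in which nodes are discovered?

Kai -> Ben -> Hana -> Ada -> Fay -> Lou -> Ava -> Ivy -> Nia -> Sam -> Cyd -> Jae -> Uma -> Mae -> Omar -> Wes -> Xiu -> Tao

Visit Kai
Kai → Ben
Ben → Hana
Hana → Ada
Ada → Fay
Fay → Lou
Lou → Ava
Ava → Ivy
Ivy → Nia
Nia → Sam
Sam → Cyd
Cyd → Jae
Jae → Uma
Uma → Mae
Mae → Omar
Uma → Wes
Cyd → Xiu
Ivy → Tao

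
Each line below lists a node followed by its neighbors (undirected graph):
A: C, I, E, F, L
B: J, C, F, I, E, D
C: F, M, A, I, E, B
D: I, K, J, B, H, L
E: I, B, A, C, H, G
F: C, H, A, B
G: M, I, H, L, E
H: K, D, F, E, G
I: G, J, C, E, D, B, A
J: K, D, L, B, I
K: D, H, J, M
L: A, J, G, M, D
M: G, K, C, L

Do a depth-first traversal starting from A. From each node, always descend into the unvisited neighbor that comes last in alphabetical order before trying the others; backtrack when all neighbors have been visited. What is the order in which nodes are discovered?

A -> L -> M -> K -> J -> I -> G -> H -> F -> C -> E -> B -> D

Visit A
A → L
L → M
M → K
K → J
J → I
I → G
G → H
H → F
F → C
C → E
E → B
B → D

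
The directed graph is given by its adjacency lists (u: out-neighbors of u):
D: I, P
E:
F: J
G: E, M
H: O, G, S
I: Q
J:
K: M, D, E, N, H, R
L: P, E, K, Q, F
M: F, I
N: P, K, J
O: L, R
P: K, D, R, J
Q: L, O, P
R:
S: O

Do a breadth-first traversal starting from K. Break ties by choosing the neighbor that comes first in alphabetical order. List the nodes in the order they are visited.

K D E H M N R I P G O S F J Q L

Visit K; enqueue D, E, H, M, N, R → queue [D, E, H, M, N, R]
Visit D; enqueue I, P → queue [E, H, M, N, R, I, P]
Visit E → queue [H, M, N, R, I, P]
Visit H; enqueue G, O, S → queue [M, N, R, I, P, G, O, S]
Visit M; enqueue F → queue [N, R, I, P, G, O, S, F]
Visit N; enqueue J → queue [R, I, P, G, O, S, F, J]
Visit R → queue [I, P, G, O, S, F, J]
Visit I; enqueue Q → queue [P, G, O, S, F, J, Q]
Visit P → queue [G, O, S, F, J, Q]
Visit G → queue [O, S, F, J, Q]
Visit O; enqueue L → queue [S, F, J, Q, L]
Visit S → queue [F, J, Q, L]
Visit F → queue [J, Q, L]
Visit J → queue [Q, L]
Visit Q → queue [L]
Visit L → queue []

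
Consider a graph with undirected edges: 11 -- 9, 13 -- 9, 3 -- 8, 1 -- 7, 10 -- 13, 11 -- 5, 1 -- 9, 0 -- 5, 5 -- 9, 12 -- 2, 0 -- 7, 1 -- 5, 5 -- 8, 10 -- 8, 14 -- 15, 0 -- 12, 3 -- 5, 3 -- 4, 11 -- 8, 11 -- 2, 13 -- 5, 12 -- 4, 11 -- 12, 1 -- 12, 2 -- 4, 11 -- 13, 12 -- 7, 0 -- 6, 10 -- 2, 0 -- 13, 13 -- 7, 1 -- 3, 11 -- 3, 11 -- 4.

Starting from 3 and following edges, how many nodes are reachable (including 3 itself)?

BFS from 3 visits: 3, 1, 4, 5, 8, 11, 7, 9, 12, 2, 0, 13, 10, 6
Reachable nodes: 14 of 16 total.

14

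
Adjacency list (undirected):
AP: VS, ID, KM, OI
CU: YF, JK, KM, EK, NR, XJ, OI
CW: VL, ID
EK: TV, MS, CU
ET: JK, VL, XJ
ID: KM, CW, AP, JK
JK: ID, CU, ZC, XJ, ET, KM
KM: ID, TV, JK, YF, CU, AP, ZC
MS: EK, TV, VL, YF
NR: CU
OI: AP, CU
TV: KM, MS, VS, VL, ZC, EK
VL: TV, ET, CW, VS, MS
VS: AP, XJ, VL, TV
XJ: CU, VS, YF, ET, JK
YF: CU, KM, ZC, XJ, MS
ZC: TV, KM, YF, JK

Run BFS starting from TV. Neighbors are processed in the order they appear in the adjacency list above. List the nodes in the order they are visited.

Visit TV; enqueue KM, MS, VS, VL, ZC, EK → queue [KM, MS, VS, VL, ZC, EK]
Visit KM; enqueue ID, JK, YF, CU, AP → queue [MS, VS, VL, ZC, EK, ID, JK, YF, CU, AP]
Visit MS → queue [VS, VL, ZC, EK, ID, JK, YF, CU, AP]
Visit VS; enqueue XJ → queue [VL, ZC, EK, ID, JK, YF, CU, AP, XJ]
Visit VL; enqueue ET, CW → queue [ZC, EK, ID, JK, YF, CU, AP, XJ, ET, CW]
Visit ZC → queue [EK, ID, JK, YF, CU, AP, XJ, ET, CW]
Visit EK → queue [ID, JK, YF, CU, AP, XJ, ET, CW]
Visit ID → queue [JK, YF, CU, AP, XJ, ET, CW]
Visit JK → queue [YF, CU, AP, XJ, ET, CW]
Visit YF → queue [CU, AP, XJ, ET, CW]
Visit CU; enqueue NR, OI → queue [AP, XJ, ET, CW, NR, OI]
Visit AP → queue [XJ, ET, CW, NR, OI]
Visit XJ → queue [ET, CW, NR, OI]
Visit ET → queue [CW, NR, OI]
Visit CW → queue [NR, OI]
Visit NR → queue [OI]
Visit OI → queue []

TV -> KM -> MS -> VS -> VL -> ZC -> EK -> ID -> JK -> YF -> CU -> AP -> XJ -> ET -> CW -> NR -> OI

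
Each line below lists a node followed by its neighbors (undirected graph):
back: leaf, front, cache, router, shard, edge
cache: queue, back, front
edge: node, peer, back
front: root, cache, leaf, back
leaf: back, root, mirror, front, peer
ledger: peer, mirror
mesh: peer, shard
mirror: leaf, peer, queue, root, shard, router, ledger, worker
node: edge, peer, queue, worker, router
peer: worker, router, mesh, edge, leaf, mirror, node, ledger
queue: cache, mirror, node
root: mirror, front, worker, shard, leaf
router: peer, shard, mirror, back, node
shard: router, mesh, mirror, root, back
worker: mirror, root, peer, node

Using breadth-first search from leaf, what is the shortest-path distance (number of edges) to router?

2

Level 0: leaf
Level 1: back, front, mirror, peer, root
Level 2: cache, edge, ledger, mesh, node, queue, router, shard, worker
router first appears at level 2.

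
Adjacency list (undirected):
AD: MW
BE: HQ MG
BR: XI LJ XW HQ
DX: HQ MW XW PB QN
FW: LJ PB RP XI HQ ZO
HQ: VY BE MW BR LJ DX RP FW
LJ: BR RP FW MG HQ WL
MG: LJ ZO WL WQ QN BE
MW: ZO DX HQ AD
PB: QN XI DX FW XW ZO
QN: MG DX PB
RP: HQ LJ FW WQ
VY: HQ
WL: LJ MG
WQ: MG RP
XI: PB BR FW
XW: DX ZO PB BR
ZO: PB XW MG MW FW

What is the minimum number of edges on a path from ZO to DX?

2

Level 0: ZO
Level 1: FW, MG, MW, PB, XW
Level 2: AD, BE, BR, DX, HQ, LJ, QN, RP, WL, WQ, XI
Level 3: VY
DX first appears at level 2.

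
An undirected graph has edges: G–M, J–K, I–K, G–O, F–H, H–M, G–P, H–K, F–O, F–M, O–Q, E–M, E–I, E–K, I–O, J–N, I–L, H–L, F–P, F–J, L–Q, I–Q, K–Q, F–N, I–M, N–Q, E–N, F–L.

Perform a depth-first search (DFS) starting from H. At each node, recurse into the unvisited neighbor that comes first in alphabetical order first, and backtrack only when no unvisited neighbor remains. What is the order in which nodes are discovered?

H -> F -> J -> K -> E -> I -> L -> Q -> N -> O -> G -> M -> P

Visit H
H → F
F → J
J → K
K → E
E → I
I → L
L → Q
Q → N
Q → O
O → G
G → M
G → P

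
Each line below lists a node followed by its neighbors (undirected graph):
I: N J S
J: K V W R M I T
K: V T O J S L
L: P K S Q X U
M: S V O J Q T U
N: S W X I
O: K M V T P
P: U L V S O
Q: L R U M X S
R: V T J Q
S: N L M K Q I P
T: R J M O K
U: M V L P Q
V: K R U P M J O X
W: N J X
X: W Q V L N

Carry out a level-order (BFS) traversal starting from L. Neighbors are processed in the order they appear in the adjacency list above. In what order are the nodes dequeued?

L, P, K, S, Q, X, U, V, O, T, J, N, M, I, R, W

Visit L; enqueue P, K, S, Q, X, U → queue [P, K, S, Q, X, U]
Visit P; enqueue V, O → queue [K, S, Q, X, U, V, O]
Visit K; enqueue T, J → queue [S, Q, X, U, V, O, T, J]
Visit S; enqueue N, M, I → queue [Q, X, U, V, O, T, J, N, M, I]
Visit Q; enqueue R → queue [X, U, V, O, T, J, N, M, I, R]
Visit X; enqueue W → queue [U, V, O, T, J, N, M, I, R, W]
Visit U → queue [V, O, T, J, N, M, I, R, W]
Visit V → queue [O, T, J, N, M, I, R, W]
Visit O → queue [T, J, N, M, I, R, W]
Visit T → queue [J, N, M, I, R, W]
Visit J → queue [N, M, I, R, W]
Visit N → queue [M, I, R, W]
Visit M → queue [I, R, W]
Visit I → queue [R, W]
Visit R → queue [W]
Visit W → queue []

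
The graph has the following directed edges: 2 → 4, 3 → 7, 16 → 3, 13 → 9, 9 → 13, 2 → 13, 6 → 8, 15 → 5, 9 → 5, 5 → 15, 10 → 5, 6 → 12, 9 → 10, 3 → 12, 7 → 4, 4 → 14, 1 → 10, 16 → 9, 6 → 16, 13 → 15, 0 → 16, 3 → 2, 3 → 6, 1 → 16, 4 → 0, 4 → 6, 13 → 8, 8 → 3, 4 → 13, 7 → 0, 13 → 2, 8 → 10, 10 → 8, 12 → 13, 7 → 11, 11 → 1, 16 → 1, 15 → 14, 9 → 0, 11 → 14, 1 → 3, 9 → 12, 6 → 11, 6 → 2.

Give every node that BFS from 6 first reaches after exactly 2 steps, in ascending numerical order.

Level 0: 6
Level 1: 2, 8, 11, 12, 16
Level 2: 1, 3, 4, 9, 10, 13, 14
Level 3: 0, 5, 7, 15

1, 3, 4, 9, 10, 13, 14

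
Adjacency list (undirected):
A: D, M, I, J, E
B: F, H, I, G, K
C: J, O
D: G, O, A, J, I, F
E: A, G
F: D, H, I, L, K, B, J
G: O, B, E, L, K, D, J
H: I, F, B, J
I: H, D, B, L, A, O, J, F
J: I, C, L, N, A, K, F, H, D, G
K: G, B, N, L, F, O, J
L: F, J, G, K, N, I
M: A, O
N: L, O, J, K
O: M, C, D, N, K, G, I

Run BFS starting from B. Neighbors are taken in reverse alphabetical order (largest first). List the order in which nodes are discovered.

B → K → I → H → G → F → O → N → L → J → D → A → E → M → C

Visit B; enqueue K, I, H, G, F → queue [K, I, H, G, F]
Visit K; enqueue O, N, L, J → queue [I, H, G, F, O, N, L, J]
Visit I; enqueue D, A → queue [H, G, F, O, N, L, J, D, A]
Visit H → queue [G, F, O, N, L, J, D, A]
Visit G; enqueue E → queue [F, O, N, L, J, D, A, E]
Visit F → queue [O, N, L, J, D, A, E]
Visit O; enqueue M, C → queue [N, L, J, D, A, E, M, C]
Visit N → queue [L, J, D, A, E, M, C]
Visit L → queue [J, D, A, E, M, C]
Visit J → queue [D, A, E, M, C]
Visit D → queue [A, E, M, C]
Visit A → queue [E, M, C]
Visit E → queue [M, C]
Visit M → queue [C]
Visit C → queue []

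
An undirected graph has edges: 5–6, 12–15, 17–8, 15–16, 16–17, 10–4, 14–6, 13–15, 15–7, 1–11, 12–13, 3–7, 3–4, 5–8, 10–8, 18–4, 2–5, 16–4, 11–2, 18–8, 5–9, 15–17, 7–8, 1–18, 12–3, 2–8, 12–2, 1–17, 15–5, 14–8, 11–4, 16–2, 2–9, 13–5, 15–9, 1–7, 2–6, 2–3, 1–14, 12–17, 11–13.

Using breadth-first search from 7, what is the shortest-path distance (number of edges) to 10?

Level 0: 7
Level 1: 1, 3, 8, 15
Level 2: 2, 4, 5, 9, 10, 11, 12, 13, 14, 16, 17, 18
Level 3: 6
10 first appears at level 2.

2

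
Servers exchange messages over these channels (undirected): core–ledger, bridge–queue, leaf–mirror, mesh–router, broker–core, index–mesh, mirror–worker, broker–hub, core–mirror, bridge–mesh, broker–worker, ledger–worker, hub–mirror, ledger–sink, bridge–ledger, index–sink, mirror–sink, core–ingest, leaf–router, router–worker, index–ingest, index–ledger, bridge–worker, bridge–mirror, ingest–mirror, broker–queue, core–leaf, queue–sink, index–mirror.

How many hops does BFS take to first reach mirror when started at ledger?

2

Level 0: ledger
Level 1: bridge, core, index, sink, worker
Level 2: broker, ingest, leaf, mesh, mirror, queue, router
Level 3: hub
mirror first appears at level 2.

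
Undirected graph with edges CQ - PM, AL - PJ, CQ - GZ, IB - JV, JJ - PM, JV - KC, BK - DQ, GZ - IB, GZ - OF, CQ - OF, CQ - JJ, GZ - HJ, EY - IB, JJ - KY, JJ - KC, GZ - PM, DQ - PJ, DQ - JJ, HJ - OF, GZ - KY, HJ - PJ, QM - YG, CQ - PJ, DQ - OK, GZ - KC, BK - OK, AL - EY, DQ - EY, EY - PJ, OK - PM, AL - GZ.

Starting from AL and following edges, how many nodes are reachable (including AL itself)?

16

BFS from AL visits: AL, EY, GZ, PJ, DQ, IB, CQ, HJ, KC, KY, OF, PM, BK, JJ, OK, JV
Reachable nodes: 16 of 18 total.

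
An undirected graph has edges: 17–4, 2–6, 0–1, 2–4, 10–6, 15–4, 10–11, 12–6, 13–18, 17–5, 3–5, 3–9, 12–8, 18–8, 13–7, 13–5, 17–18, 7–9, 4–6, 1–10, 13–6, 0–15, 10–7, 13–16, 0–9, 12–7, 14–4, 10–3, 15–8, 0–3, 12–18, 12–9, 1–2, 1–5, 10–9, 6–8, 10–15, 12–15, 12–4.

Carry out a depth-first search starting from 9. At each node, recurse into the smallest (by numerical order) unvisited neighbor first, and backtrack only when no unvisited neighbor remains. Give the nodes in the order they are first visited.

Visit 9
9 → 0
0 → 1
1 → 2
2 → 4
4 → 6
6 → 8
8 → 12
12 → 7
7 → 10
10 → 3
3 → 5
5 → 13
13 → 16
13 → 18
18 → 17
10 → 11
10 → 15
4 → 14

9, 0, 1, 2, 4, 6, 8, 12, 7, 10, 3, 5, 13, 16, 18, 17, 11, 15, 14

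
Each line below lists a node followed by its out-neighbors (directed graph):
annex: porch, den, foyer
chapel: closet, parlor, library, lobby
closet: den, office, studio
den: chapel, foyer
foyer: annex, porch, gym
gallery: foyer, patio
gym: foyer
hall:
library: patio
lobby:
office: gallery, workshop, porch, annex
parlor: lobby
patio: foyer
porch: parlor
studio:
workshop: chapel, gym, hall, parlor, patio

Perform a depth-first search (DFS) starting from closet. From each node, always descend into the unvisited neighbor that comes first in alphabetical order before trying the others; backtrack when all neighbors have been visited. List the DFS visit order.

closet → den → chapel → library → patio → foyer → annex → porch → parlor → lobby → gym → office → gallery → workshop → hall → studio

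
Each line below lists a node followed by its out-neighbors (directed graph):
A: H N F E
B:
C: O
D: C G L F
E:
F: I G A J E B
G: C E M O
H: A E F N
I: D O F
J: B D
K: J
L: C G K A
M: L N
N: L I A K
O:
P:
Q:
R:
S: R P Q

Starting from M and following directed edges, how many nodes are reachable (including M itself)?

15

BFS from M visits: M, L, N, C, G, K, A, I, O, E, J, H, F, D, B
Reachable nodes: 15 of 19 total.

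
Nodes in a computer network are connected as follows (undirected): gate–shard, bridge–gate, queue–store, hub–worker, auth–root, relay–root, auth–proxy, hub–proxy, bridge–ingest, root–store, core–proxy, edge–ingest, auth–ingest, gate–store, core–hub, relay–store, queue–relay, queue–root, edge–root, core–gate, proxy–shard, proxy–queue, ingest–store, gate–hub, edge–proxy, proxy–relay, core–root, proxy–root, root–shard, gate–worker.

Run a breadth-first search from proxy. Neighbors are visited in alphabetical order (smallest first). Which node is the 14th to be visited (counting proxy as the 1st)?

Visit proxy; enqueue auth, core, edge, hub, queue, relay, root, shard → queue [auth, core, edge, hub, queue, relay, root, shard]
Visit auth; enqueue ingest → queue [core, edge, hub, queue, relay, root, shard, ingest]
Visit core; enqueue gate → queue [edge, hub, queue, relay, root, shard, ingest, gate]
Visit edge → queue [hub, queue, relay, root, shard, ingest, gate]
Visit hub; enqueue worker → queue [queue, relay, root, shard, ingest, gate, worker]
Visit queue; enqueue store → queue [relay, root, shard, ingest, gate, worker, store]
Visit relay → queue [root, shard, ingest, gate, worker, store]
Visit root → queue [shard, ingest, gate, worker, store]
Visit shard → queue [ingest, gate, worker, store]
Visit ingest; enqueue bridge → queue [gate, worker, store, bridge]
Visit gate → queue [worker, store, bridge]
Visit worker → queue [store, bridge]
Visit store → queue [bridge]
Visit bridge → queue []

Visit order: proxy, auth, core, edge, hub, queue, relay, root, shard, ingest, gate, worker, store, bridge

bridge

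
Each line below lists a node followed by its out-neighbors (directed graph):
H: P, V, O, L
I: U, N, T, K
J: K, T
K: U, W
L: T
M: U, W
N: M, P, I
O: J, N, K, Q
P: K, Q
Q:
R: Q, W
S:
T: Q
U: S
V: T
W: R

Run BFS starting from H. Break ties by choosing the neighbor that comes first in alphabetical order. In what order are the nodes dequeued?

Visit H; enqueue L, O, P, V → queue [L, O, P, V]
Visit L; enqueue T → queue [O, P, V, T]
Visit O; enqueue J, K, N, Q → queue [P, V, T, J, K, N, Q]
Visit P → queue [V, T, J, K, N, Q]
Visit V → queue [T, J, K, N, Q]
Visit T → queue [J, K, N, Q]
Visit J → queue [K, N, Q]
Visit K; enqueue U, W → queue [N, Q, U, W]
Visit N; enqueue I, M → queue [Q, U, W, I, M]
Visit Q → queue [U, W, I, M]
Visit U; enqueue S → queue [W, I, M, S]
Visit W; enqueue R → queue [I, M, S, R]
Visit I → queue [M, S, R]
Visit M → queue [S, R]
Visit S → queue [R]
Visit R → queue []

H, L, O, P, V, T, J, K, N, Q, U, W, I, M, S, R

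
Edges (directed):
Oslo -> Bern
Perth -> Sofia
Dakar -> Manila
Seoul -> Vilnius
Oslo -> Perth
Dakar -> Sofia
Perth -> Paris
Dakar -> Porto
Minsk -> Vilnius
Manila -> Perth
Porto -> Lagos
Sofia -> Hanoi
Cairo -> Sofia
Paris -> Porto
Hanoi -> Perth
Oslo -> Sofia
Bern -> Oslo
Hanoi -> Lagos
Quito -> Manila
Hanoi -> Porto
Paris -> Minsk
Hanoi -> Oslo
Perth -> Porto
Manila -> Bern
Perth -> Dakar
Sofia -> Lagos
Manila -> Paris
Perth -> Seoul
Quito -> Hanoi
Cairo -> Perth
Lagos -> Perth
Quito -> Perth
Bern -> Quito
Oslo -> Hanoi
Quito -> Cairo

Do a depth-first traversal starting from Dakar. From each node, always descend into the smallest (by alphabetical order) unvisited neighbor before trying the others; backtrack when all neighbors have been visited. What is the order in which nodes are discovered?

Visit Dakar
Dakar → Manila
Manila → Bern
Bern → Oslo
Oslo → Hanoi
Hanoi → Lagos
Lagos → Perth
Perth → Paris
Paris → Minsk
Minsk → Vilnius
Paris → Porto
Perth → Seoul
Perth → Sofia
Bern → Quito
Quito → Cairo

Dakar, Manila, Bern, Oslo, Hanoi, Lagos, Perth, Paris, Minsk, Vilnius, Porto, Seoul, Sofia, Quito, Cairo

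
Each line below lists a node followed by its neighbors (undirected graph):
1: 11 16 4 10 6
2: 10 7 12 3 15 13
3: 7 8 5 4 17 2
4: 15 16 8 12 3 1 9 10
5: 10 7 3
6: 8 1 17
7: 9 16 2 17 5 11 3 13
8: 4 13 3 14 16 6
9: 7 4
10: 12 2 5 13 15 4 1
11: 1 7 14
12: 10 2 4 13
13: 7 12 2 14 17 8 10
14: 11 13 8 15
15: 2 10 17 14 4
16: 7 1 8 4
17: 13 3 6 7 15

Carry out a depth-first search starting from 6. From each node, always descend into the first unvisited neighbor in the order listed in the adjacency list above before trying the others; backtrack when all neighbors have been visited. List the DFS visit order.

Visit 6
6 → 8
8 → 4
4 → 15
15 → 2
2 → 10
10 → 12
12 → 13
13 → 7
7 → 9
7 → 16
16 → 1
1 → 11
11 → 14
7 → 17
17 → 3
3 → 5

6 8 4 15 2 10 12 13 7 9 16 1 11 14 17 3 5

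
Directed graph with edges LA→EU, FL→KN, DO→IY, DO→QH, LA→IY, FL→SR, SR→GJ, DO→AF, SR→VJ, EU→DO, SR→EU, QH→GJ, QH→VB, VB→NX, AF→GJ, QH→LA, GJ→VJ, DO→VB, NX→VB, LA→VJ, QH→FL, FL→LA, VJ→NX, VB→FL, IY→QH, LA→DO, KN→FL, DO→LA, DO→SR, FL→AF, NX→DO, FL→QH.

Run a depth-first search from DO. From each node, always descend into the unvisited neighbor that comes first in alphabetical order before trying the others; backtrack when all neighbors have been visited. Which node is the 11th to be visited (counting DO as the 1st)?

Visit DO
DO → AF
AF → GJ
GJ → VJ
VJ → NX
NX → VB
VB → FL
FL → KN
FL → LA
LA → EU
LA → IY
IY → QH
FL → SR

Visit order: DO, AF, GJ, VJ, NX, VB, FL, KN, LA, EU, IY, QH, SR

IY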